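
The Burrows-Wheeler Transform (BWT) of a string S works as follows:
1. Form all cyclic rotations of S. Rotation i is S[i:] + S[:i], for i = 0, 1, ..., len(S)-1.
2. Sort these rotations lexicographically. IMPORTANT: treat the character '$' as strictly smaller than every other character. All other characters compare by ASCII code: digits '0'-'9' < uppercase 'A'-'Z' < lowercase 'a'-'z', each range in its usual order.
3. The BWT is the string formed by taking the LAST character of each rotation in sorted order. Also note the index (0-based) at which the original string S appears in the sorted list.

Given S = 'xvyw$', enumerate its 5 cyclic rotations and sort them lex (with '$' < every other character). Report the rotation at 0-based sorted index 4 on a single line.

All 5 rotations (rotation i = S[i:]+S[:i]):
  rot[0] = xvyw$
  rot[1] = vyw$x
  rot[2] = yw$xv
  rot[3] = w$xvy
  rot[4] = $xvyw
Sorted (with $ < everything):
  sorted[0] = $xvyw
  sorted[1] = vyw$x
  sorted[2] = w$xvy
  sorted[3] = xvyw$
  sorted[4] = yw$xv
sorted[4] = yw$xv

Answer: yw$xv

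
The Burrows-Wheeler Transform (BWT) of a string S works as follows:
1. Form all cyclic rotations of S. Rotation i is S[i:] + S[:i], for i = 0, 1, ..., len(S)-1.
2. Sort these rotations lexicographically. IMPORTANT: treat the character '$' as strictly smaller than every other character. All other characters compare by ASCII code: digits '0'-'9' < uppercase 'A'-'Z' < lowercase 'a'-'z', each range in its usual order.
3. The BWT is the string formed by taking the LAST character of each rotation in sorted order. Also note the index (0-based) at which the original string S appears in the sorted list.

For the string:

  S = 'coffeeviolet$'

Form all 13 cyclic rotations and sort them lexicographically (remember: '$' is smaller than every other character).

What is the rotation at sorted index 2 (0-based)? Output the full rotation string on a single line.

All 13 rotations (rotation i = S[i:]+S[:i]):
  rot[0] = coffeeviolet$
  rot[1] = offeeviolet$c
  rot[2] = ffeeviolet$co
  rot[3] = feeviolet$cof
  rot[4] = eeviolet$coff
  rot[5] = eviolet$coffe
  rot[6] = violet$coffee
  rot[7] = iolet$coffeev
  rot[8] = olet$coffeevi
  rot[9] = let$coffeevio
  rot[10] = et$coffeeviol
  rot[11] = t$coffeeviole
  rot[12] = $coffeeviolet
Sorted (with $ < everything):
  sorted[0] = $coffeeviolet
  sorted[1] = coffeeviolet$
  sorted[2] = eeviolet$coff
  sorted[3] = et$coffeeviol
  sorted[4] = eviolet$coffe
  sorted[5] = feeviolet$cof
  sorted[6] = ffeeviolet$co
  sorted[7] = iolet$coffeev
  sorted[8] = let$coffeevio
  sorted[9] = offeeviolet$c
  sorted[10] = olet$coffeevi
  sorted[11] = t$coffeeviole
  sorted[12] = violet$coffee
sorted[2] = eeviolet$coff

Answer: eeviolet$coff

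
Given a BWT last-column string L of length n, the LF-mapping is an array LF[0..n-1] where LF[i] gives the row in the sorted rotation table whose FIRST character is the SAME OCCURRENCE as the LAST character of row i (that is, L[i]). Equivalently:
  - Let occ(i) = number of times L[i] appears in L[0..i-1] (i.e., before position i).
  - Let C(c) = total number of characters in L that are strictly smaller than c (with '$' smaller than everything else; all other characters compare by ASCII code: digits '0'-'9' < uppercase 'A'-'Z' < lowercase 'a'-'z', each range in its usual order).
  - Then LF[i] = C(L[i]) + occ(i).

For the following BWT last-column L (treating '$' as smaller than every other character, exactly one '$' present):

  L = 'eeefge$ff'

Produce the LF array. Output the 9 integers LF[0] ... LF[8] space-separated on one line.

Char counts: '$':1, 'e':4, 'f':3, 'g':1
C (first-col start): C('$')=0, C('e')=1, C('f')=5, C('g')=8
L[0]='e': occ=0, LF[0]=C('e')+0=1+0=1
L[1]='e': occ=1, LF[1]=C('e')+1=1+1=2
L[2]='e': occ=2, LF[2]=C('e')+2=1+2=3
L[3]='f': occ=0, LF[3]=C('f')+0=5+0=5
L[4]='g': occ=0, LF[4]=C('g')+0=8+0=8
L[5]='e': occ=3, LF[5]=C('e')+3=1+3=4
L[6]='$': occ=0, LF[6]=C('$')+0=0+0=0
L[7]='f': occ=1, LF[7]=C('f')+1=5+1=6
L[8]='f': occ=2, LF[8]=C('f')+2=5+2=7

Answer: 1 2 3 5 8 4 0 6 7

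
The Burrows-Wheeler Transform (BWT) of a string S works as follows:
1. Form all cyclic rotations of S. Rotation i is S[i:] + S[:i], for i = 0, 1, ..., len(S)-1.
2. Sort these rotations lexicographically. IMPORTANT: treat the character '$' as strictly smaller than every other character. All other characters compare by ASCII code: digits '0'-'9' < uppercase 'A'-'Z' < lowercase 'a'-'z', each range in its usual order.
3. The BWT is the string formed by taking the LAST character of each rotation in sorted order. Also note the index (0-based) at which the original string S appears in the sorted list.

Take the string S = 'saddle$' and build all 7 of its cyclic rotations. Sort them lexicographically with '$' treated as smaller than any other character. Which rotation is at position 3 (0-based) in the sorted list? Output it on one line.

Answer: dle$sad

Derivation:
All 7 rotations (rotation i = S[i:]+S[:i]):
  rot[0] = saddle$
  rot[1] = addle$s
  rot[2] = ddle$sa
  rot[3] = dle$sad
  rot[4] = le$sadd
  rot[5] = e$saddl
  rot[6] = $saddle
Sorted (with $ < everything):
  sorted[0] = $saddle
  sorted[1] = addle$s
  sorted[2] = ddle$sa
  sorted[3] = dle$sad
  sorted[4] = e$saddl
  sorted[5] = le$sadd
  sorted[6] = saddle$
sorted[3] = dle$sad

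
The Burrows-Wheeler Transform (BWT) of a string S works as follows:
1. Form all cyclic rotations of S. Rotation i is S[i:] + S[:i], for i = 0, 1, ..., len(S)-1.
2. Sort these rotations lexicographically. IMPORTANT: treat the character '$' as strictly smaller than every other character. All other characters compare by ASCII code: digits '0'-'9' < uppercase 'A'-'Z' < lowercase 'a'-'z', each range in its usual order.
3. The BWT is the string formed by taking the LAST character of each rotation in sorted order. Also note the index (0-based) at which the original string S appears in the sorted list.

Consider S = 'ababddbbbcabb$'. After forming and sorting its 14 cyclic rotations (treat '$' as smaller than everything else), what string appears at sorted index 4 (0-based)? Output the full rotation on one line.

All 14 rotations (rotation i = S[i:]+S[:i]):
  rot[0] = ababddbbbcabb$
  rot[1] = babddbbbcabb$a
  rot[2] = abddbbbcabb$ab
  rot[3] = bddbbbcabb$aba
  rot[4] = ddbbbcabb$abab
  rot[5] = dbbbcabb$ababd
  rot[6] = bbbcabb$ababdd
  rot[7] = bbcabb$ababddb
  rot[8] = bcabb$ababddbb
  rot[9] = cabb$ababddbbb
  rot[10] = abb$ababddbbbc
  rot[11] = bb$ababddbbbca
  rot[12] = b$ababddbbbcab
  rot[13] = $ababddbbbcabb
Sorted (with $ < everything):
  sorted[0] = $ababddbbbcabb
  sorted[1] = ababddbbbcabb$
  sorted[2] = abb$ababddbbbc
  sorted[3] = abddbbbcabb$ab
  sorted[4] = b$ababddbbbcab
  sorted[5] = babddbbbcabb$a
  sorted[6] = bb$ababddbbbca
  sorted[7] = bbbcabb$ababdd
  sorted[8] = bbcabb$ababddb
  sorted[9] = bcabb$ababddbb
  sorted[10] = bddbbbcabb$aba
  sorted[11] = cabb$ababddbbb
  sorted[12] = dbbbcabb$ababd
  sorted[13] = ddbbbcabb$abab
sorted[4] = b$ababddbbbcab

Answer: b$ababddbbbcab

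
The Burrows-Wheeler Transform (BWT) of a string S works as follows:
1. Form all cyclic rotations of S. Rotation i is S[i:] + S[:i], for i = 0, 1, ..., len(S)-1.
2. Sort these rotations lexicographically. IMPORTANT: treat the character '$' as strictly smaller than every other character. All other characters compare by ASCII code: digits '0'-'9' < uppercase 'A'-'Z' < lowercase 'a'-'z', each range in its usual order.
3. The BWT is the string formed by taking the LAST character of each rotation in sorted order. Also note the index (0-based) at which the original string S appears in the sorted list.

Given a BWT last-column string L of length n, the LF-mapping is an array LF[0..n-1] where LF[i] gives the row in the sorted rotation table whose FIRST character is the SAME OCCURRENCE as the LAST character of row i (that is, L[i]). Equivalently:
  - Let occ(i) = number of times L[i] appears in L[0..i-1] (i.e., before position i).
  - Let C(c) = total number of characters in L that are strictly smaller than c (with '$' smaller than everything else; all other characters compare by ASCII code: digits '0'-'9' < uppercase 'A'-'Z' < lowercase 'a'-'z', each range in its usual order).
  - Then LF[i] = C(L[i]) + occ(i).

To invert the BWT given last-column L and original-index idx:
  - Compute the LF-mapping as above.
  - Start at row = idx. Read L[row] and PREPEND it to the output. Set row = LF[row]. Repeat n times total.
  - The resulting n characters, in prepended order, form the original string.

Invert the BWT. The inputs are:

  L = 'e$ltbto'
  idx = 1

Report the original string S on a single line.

Answer: bottle$

Derivation:
LF mapping: 2 0 3 5 1 6 4
Walk LF starting at row 1, prepending L[row]:
  step 1: row=1, L[1]='$', prepend. Next row=LF[1]=0
  step 2: row=0, L[0]='e', prepend. Next row=LF[0]=2
  step 3: row=2, L[2]='l', prepend. Next row=LF[2]=3
  step 4: row=3, L[3]='t', prepend. Next row=LF[3]=5
  step 5: row=5, L[5]='t', prepend. Next row=LF[5]=6
  step 6: row=6, L[6]='o', prepend. Next row=LF[6]=4
  step 7: row=4, L[4]='b', prepend. Next row=LF[4]=1
Reversed output: bottle$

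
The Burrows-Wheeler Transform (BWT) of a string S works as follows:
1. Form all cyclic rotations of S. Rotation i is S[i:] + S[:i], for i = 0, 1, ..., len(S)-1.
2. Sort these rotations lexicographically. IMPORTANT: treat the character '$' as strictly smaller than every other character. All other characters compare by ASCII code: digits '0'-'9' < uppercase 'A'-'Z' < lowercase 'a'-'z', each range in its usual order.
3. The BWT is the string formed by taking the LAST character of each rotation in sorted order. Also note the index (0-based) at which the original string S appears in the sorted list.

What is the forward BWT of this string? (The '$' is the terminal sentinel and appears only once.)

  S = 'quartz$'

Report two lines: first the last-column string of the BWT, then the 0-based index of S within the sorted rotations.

All 7 rotations (rotation i = S[i:]+S[:i]):
  rot[0] = quartz$
  rot[1] = uartz$q
  rot[2] = artz$qu
  rot[3] = rtz$qua
  rot[4] = tz$quar
  rot[5] = z$quart
  rot[6] = $quartz
Sorted (with $ < everything):
  sorted[0] = $quartz  (last char: 'z')
  sorted[1] = artz$qu  (last char: 'u')
  sorted[2] = quartz$  (last char: '$')
  sorted[3] = rtz$qua  (last char: 'a')
  sorted[4] = tz$quar  (last char: 'r')
  sorted[5] = uartz$q  (last char: 'q')
  sorted[6] = z$quart  (last char: 't')
Last column: zu$arqt
Original string S is at sorted index 2

Answer: zu$arqt
2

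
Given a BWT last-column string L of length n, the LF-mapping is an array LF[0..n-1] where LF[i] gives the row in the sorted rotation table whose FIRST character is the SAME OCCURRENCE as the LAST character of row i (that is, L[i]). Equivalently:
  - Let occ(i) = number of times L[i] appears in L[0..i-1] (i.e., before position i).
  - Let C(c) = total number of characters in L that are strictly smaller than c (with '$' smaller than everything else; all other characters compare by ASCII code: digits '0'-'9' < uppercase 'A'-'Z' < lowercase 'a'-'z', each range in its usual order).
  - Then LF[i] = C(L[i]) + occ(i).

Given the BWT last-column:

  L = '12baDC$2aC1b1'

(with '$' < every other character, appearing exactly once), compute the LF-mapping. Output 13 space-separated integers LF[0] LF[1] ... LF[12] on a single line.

Char counts: '$':1, '1':3, '2':2, 'C':2, 'D':1, 'a':2, 'b':2
C (first-col start): C('$')=0, C('1')=1, C('2')=4, C('C')=6, C('D')=8, C('a')=9, C('b')=11
L[0]='1': occ=0, LF[0]=C('1')+0=1+0=1
L[1]='2': occ=0, LF[1]=C('2')+0=4+0=4
L[2]='b': occ=0, LF[2]=C('b')+0=11+0=11
L[3]='a': occ=0, LF[3]=C('a')+0=9+0=9
L[4]='D': occ=0, LF[4]=C('D')+0=8+0=8
L[5]='C': occ=0, LF[5]=C('C')+0=6+0=6
L[6]='$': occ=0, LF[6]=C('$')+0=0+0=0
L[7]='2': occ=1, LF[7]=C('2')+1=4+1=5
L[8]='a': occ=1, LF[8]=C('a')+1=9+1=10
L[9]='C': occ=1, LF[9]=C('C')+1=6+1=7
L[10]='1': occ=1, LF[10]=C('1')+1=1+1=2
L[11]='b': occ=1, LF[11]=C('b')+1=11+1=12
L[12]='1': occ=2, LF[12]=C('1')+2=1+2=3

Answer: 1 4 11 9 8 6 0 5 10 7 2 12 3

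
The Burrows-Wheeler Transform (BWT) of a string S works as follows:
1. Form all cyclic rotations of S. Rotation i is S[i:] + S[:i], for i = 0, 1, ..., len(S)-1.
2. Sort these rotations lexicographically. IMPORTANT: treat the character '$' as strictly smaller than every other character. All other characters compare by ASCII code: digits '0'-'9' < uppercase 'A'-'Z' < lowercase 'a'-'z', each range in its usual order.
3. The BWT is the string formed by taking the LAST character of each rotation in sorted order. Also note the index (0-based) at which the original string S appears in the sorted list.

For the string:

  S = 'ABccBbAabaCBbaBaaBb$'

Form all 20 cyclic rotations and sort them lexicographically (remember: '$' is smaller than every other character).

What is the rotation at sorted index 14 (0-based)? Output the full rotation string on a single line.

All 20 rotations (rotation i = S[i:]+S[:i]):
  rot[0] = ABccBbAabaCBbaBaaBb$
  rot[1] = BccBbAabaCBbaBaaBb$A
  rot[2] = ccBbAabaCBbaBaaBb$AB
  rot[3] = cBbAabaCBbaBaaBb$ABc
  rot[4] = BbAabaCBbaBaaBb$ABcc
  rot[5] = bAabaCBbaBaaBb$ABccB
  rot[6] = AabaCBbaBaaBb$ABccBb
  rot[7] = abaCBbaBaaBb$ABccBbA
  rot[8] = baCBbaBaaBb$ABccBbAa
  rot[9] = aCBbaBaaBb$ABccBbAab
  rot[10] = CBbaBaaBb$ABccBbAaba
  rot[11] = BbaBaaBb$ABccBbAabaC
  rot[12] = baBaaBb$ABccBbAabaCB
  rot[13] = aBaaBb$ABccBbAabaCBb
  rot[14] = BaaBb$ABccBbAabaCBba
  rot[15] = aaBb$ABccBbAabaCBbaB
  rot[16] = aBb$ABccBbAabaCBbaBa
  rot[17] = Bb$ABccBbAabaCBbaBaa
  rot[18] = b$ABccBbAabaCBbaBaaB
  rot[19] = $ABccBbAabaCBbaBaaBb
Sorted (with $ < everything):
  sorted[0] = $ABccBbAabaCBbaBaaBb
  sorted[1] = ABccBbAabaCBbaBaaBb$
  sorted[2] = AabaCBbaBaaBb$ABccBb
  sorted[3] = BaaBb$ABccBbAabaCBba
  sorted[4] = Bb$ABccBbAabaCBbaBaa
  sorted[5] = BbAabaCBbaBaaBb$ABcc
  sorted[6] = BbaBaaBb$ABccBbAabaC
  sorted[7] = BccBbAabaCBbaBaaBb$A
  sorted[8] = CBbaBaaBb$ABccBbAaba
  sorted[9] = aBaaBb$ABccBbAabaCBb
  sorted[10] = aBb$ABccBbAabaCBbaBa
  sorted[11] = aCBbaBaaBb$ABccBbAab
  sorted[12] = aaBb$ABccBbAabaCBbaB
  sorted[13] = abaCBbaBaaBb$ABccBbA
  sorted[14] = b$ABccBbAabaCBbaBaaB
  sorted[15] = bAabaCBbaBaaBb$ABccB
  sorted[16] = baBaaBb$ABccBbAabaCB
  sorted[17] = baCBbaBaaBb$ABccBbAa
  sorted[18] = cBbAabaCBbaBaaBb$ABc
  sorted[19] = ccBbAabaCBbaBaaBb$AB
sorted[14] = b$ABccBbAabaCBbaBaaB

Answer: b$ABccBbAabaCBbaBaaB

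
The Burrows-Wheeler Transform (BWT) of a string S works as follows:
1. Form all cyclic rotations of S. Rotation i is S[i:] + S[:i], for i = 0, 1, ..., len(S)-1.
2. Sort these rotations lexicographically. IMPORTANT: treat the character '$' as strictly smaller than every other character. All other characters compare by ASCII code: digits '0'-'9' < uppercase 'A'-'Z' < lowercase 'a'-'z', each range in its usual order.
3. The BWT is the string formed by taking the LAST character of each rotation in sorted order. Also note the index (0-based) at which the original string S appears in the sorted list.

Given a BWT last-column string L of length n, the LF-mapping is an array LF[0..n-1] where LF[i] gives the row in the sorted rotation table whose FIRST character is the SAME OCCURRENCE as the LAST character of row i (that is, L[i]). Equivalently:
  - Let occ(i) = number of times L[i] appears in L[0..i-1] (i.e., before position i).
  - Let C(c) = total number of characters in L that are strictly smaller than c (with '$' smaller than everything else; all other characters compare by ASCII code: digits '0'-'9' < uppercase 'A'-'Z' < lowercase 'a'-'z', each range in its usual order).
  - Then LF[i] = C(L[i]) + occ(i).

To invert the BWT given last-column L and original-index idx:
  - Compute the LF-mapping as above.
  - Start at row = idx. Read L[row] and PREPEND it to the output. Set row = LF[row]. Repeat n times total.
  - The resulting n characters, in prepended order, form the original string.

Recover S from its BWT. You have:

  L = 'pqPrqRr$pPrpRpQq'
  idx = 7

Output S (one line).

Answer: ppqRRqrqPPprQrp$

Derivation:
LF mapping: 6 10 1 13 11 4 14 0 7 2 15 8 5 9 3 12
Walk LF starting at row 7, prepending L[row]:
  step 1: row=7, L[7]='$', prepend. Next row=LF[7]=0
  step 2: row=0, L[0]='p', prepend. Next row=LF[0]=6
  step 3: row=6, L[6]='r', prepend. Next row=LF[6]=14
  step 4: row=14, L[14]='Q', prepend. Next row=LF[14]=3
  step 5: row=3, L[3]='r', prepend. Next row=LF[3]=13
  step 6: row=13, L[13]='p', prepend. Next row=LF[13]=9
  step 7: row=9, L[9]='P', prepend. Next row=LF[9]=2
  step 8: row=2, L[2]='P', prepend. Next row=LF[2]=1
  step 9: row=1, L[1]='q', prepend. Next row=LF[1]=10
  step 10: row=10, L[10]='r', prepend. Next row=LF[10]=15
  step 11: row=15, L[15]='q', prepend. Next row=LF[15]=12
  step 12: row=12, L[12]='R', prepend. Next row=LF[12]=5
  step 13: row=5, L[5]='R', prepend. Next row=LF[5]=4
  step 14: row=4, L[4]='q', prepend. Next row=LF[4]=11
  step 15: row=11, L[11]='p', prepend. Next row=LF[11]=8
  step 16: row=8, L[8]='p', prepend. Next row=LF[8]=7
Reversed output: ppqRRqrqPPprQrp$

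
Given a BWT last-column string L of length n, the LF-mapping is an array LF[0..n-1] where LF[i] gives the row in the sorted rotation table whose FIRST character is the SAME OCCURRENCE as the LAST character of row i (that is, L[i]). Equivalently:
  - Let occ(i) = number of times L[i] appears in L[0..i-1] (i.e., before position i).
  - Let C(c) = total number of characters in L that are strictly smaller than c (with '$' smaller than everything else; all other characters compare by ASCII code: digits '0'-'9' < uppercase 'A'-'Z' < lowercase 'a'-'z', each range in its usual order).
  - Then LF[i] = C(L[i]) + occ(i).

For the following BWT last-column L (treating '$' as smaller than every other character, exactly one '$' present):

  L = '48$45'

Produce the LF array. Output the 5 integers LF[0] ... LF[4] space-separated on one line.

Answer: 1 4 0 2 3

Derivation:
Char counts: '$':1, '4':2, '5':1, '8':1
C (first-col start): C('$')=0, C('4')=1, C('5')=3, C('8')=4
L[0]='4': occ=0, LF[0]=C('4')+0=1+0=1
L[1]='8': occ=0, LF[1]=C('8')+0=4+0=4
L[2]='$': occ=0, LF[2]=C('$')+0=0+0=0
L[3]='4': occ=1, LF[3]=C('4')+1=1+1=2
L[4]='5': occ=0, LF[4]=C('5')+0=3+0=3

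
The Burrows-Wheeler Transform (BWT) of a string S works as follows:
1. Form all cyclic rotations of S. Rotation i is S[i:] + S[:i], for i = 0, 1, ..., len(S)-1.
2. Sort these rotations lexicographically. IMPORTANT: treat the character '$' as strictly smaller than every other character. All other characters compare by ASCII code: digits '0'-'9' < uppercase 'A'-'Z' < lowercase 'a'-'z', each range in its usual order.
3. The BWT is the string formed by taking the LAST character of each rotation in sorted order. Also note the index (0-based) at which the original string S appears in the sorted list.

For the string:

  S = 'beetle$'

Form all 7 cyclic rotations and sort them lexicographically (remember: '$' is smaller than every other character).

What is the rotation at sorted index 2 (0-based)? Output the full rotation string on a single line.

Answer: e$beetl

Derivation:
All 7 rotations (rotation i = S[i:]+S[:i]):
  rot[0] = beetle$
  rot[1] = eetle$b
  rot[2] = etle$be
  rot[3] = tle$bee
  rot[4] = le$beet
  rot[5] = e$beetl
  rot[6] = $beetle
Sorted (with $ < everything):
  sorted[0] = $beetle
  sorted[1] = beetle$
  sorted[2] = e$beetl
  sorted[3] = eetle$b
  sorted[4] = etle$be
  sorted[5] = le$beet
  sorted[6] = tle$bee
sorted[2] = e$beetl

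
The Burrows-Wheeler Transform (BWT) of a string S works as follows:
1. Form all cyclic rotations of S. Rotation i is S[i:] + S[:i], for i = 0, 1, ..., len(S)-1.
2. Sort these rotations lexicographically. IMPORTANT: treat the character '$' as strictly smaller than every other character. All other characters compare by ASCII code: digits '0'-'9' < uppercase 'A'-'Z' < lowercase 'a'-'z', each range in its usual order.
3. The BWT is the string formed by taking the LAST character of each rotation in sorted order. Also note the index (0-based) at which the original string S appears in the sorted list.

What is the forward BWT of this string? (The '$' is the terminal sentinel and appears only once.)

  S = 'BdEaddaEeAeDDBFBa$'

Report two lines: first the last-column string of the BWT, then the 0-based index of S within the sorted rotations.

All 18 rotations (rotation i = S[i:]+S[:i]):
  rot[0] = BdEaddaEeAeDDBFBa$
  rot[1] = dEaddaEeAeDDBFBa$B
  rot[2] = EaddaEeAeDDBFBa$Bd
  rot[3] = addaEeAeDDBFBa$BdE
  rot[4] = ddaEeAeDDBFBa$BdEa
  rot[5] = daEeAeDDBFBa$BdEad
  rot[6] = aEeAeDDBFBa$BdEadd
  rot[7] = EeAeDDBFBa$BdEadda
  rot[8] = eAeDDBFBa$BdEaddaE
  rot[9] = AeDDBFBa$BdEaddaEe
  rot[10] = eDDBFBa$BdEaddaEeA
  rot[11] = DDBFBa$BdEaddaEeAe
  rot[12] = DBFBa$BdEaddaEeAeD
  rot[13] = BFBa$BdEaddaEeAeDD
  rot[14] = FBa$BdEaddaEeAeDDB
  rot[15] = Ba$BdEaddaEeAeDDBF
  rot[16] = a$BdEaddaEeAeDDBFB
  rot[17] = $BdEaddaEeAeDDBFBa
Sorted (with $ < everything):
  sorted[0] = $BdEaddaEeAeDDBFBa  (last char: 'a')
  sorted[1] = AeDDBFBa$BdEaddaEe  (last char: 'e')
  sorted[2] = BFBa$BdEaddaEeAeDD  (last char: 'D')
  sorted[3] = Ba$BdEaddaEeAeDDBF  (last char: 'F')
  sorted[4] = BdEaddaEeAeDDBFBa$  (last char: '$')
  sorted[5] = DBFBa$BdEaddaEeAeD  (last char: 'D')
  sorted[6] = DDBFBa$BdEaddaEeAe  (last char: 'e')
  sorted[7] = EaddaEeAeDDBFBa$Bd  (last char: 'd')
  sorted[8] = EeAeDDBFBa$BdEadda  (last char: 'a')
  sorted[9] = FBa$BdEaddaEeAeDDB  (last char: 'B')
  sorted[10] = a$BdEaddaEeAeDDBFB  (last char: 'B')
  sorted[11] = aEeAeDDBFBa$BdEadd  (last char: 'd')
  sorted[12] = addaEeAeDDBFBa$BdE  (last char: 'E')
  sorted[13] = dEaddaEeAeDDBFBa$B  (last char: 'B')
  sorted[14] = daEeAeDDBFBa$BdEad  (last char: 'd')
  sorted[15] = ddaEeAeDDBFBa$BdEa  (last char: 'a')
  sorted[16] = eAeDDBFBa$BdEaddaE  (last char: 'E')
  sorted[17] = eDDBFBa$BdEaddaEeA  (last char: 'A')
Last column: aeDF$DedaBBdEBdaEA
Original string S is at sorted index 4

Answer: aeDF$DedaBBdEBdaEA
4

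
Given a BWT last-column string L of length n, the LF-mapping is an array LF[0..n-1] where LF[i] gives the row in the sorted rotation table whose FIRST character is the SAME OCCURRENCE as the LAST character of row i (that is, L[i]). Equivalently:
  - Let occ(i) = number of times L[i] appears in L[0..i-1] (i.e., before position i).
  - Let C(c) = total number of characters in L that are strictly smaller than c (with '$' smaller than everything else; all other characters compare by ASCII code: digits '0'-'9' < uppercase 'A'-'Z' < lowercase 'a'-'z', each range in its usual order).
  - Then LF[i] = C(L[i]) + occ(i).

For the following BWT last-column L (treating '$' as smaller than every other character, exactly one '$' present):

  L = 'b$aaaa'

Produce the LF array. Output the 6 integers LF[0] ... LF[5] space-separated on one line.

Answer: 5 0 1 2 3 4

Derivation:
Char counts: '$':1, 'a':4, 'b':1
C (first-col start): C('$')=0, C('a')=1, C('b')=5
L[0]='b': occ=0, LF[0]=C('b')+0=5+0=5
L[1]='$': occ=0, LF[1]=C('$')+0=0+0=0
L[2]='a': occ=0, LF[2]=C('a')+0=1+0=1
L[3]='a': occ=1, LF[3]=C('a')+1=1+1=2
L[4]='a': occ=2, LF[4]=C('a')+2=1+2=3
L[5]='a': occ=3, LF[5]=C('a')+3=1+3=4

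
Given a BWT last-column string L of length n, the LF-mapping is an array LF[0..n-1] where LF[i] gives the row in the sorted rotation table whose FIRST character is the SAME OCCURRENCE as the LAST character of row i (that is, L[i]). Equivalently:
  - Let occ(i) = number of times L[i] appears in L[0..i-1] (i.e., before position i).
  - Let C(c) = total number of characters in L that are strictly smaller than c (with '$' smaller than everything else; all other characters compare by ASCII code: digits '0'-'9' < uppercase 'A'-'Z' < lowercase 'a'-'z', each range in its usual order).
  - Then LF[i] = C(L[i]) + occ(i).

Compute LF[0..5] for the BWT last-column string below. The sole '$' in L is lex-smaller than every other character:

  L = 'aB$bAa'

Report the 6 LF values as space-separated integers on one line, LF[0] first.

Answer: 3 2 0 5 1 4

Derivation:
Char counts: '$':1, 'A':1, 'B':1, 'a':2, 'b':1
C (first-col start): C('$')=0, C('A')=1, C('B')=2, C('a')=3, C('b')=5
L[0]='a': occ=0, LF[0]=C('a')+0=3+0=3
L[1]='B': occ=0, LF[1]=C('B')+0=2+0=2
L[2]='$': occ=0, LF[2]=C('$')+0=0+0=0
L[3]='b': occ=0, LF[3]=C('b')+0=5+0=5
L[4]='A': occ=0, LF[4]=C('A')+0=1+0=1
L[5]='a': occ=1, LF[5]=C('a')+1=3+1=4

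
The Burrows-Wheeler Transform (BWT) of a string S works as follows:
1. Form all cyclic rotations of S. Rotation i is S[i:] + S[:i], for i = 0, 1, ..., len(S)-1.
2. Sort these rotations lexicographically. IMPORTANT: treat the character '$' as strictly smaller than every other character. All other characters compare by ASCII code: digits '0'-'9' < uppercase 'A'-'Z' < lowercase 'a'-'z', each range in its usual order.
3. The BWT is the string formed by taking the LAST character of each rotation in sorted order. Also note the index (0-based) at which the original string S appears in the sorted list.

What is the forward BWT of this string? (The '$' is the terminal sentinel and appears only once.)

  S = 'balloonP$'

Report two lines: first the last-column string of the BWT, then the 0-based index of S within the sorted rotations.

All 9 rotations (rotation i = S[i:]+S[:i]):
  rot[0] = balloonP$
  rot[1] = alloonP$b
  rot[2] = lloonP$ba
  rot[3] = loonP$bal
  rot[4] = oonP$ball
  rot[5] = onP$ballo
  rot[6] = nP$balloo
  rot[7] = P$balloon
  rot[8] = $balloonP
Sorted (with $ < everything):
  sorted[0] = $balloonP  (last char: 'P')
  sorted[1] = P$balloon  (last char: 'n')
  sorted[2] = alloonP$b  (last char: 'b')
  sorted[3] = balloonP$  (last char: '$')
  sorted[4] = lloonP$ba  (last char: 'a')
  sorted[5] = loonP$bal  (last char: 'l')
  sorted[6] = nP$balloo  (last char: 'o')
  sorted[7] = onP$ballo  (last char: 'o')
  sorted[8] = oonP$ball  (last char: 'l')
Last column: Pnb$alool
Original string S is at sorted index 3

Answer: Pnb$alool
3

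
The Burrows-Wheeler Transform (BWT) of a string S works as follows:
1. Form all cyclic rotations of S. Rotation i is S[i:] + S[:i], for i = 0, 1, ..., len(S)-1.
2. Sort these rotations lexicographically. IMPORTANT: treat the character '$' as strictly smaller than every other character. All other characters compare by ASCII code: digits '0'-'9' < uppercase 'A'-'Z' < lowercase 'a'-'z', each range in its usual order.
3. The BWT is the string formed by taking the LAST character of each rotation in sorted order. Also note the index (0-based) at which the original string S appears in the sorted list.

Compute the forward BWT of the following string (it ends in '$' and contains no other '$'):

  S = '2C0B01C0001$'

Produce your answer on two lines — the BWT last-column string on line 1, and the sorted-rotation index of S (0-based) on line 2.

Answer: 1C00BC00$012
8

Derivation:
All 12 rotations (rotation i = S[i:]+S[:i]):
  rot[0] = 2C0B01C0001$
  rot[1] = C0B01C0001$2
  rot[2] = 0B01C0001$2C
  rot[3] = B01C0001$2C0
  rot[4] = 01C0001$2C0B
  rot[5] = 1C0001$2C0B0
  rot[6] = C0001$2C0B01
  rot[7] = 0001$2C0B01C
  rot[8] = 001$2C0B01C0
  rot[9] = 01$2C0B01C00
  rot[10] = 1$2C0B01C000
  rot[11] = $2C0B01C0001
Sorted (with $ < everything):
  sorted[0] = $2C0B01C0001  (last char: '1')
  sorted[1] = 0001$2C0B01C  (last char: 'C')
  sorted[2] = 001$2C0B01C0  (last char: '0')
  sorted[3] = 01$2C0B01C00  (last char: '0')
  sorted[4] = 01C0001$2C0B  (last char: 'B')
  sorted[5] = 0B01C0001$2C  (last char: 'C')
  sorted[6] = 1$2C0B01C000  (last char: '0')
  sorted[7] = 1C0001$2C0B0  (last char: '0')
  sorted[8] = 2C0B01C0001$  (last char: '$')
  sorted[9] = B01C0001$2C0  (last char: '0')
  sorted[10] = C0001$2C0B01  (last char: '1')
  sorted[11] = C0B01C0001$2  (last char: '2')
Last column: 1C00BC00$012
Original string S is at sorted index 8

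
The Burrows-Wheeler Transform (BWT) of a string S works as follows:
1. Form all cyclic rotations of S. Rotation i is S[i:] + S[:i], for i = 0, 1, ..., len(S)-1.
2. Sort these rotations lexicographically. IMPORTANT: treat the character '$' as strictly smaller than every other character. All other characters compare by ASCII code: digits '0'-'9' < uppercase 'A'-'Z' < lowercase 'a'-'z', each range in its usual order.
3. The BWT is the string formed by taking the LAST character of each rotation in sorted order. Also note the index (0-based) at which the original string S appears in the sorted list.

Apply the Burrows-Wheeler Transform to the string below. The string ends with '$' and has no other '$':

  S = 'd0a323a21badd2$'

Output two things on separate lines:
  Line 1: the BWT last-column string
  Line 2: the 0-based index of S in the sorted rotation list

Answer: 2d2da3a230b1$da
12

Derivation:
All 15 rotations (rotation i = S[i:]+S[:i]):
  rot[0] = d0a323a21badd2$
  rot[1] = 0a323a21badd2$d
  rot[2] = a323a21badd2$d0
  rot[3] = 323a21badd2$d0a
  rot[4] = 23a21badd2$d0a3
  rot[5] = 3a21badd2$d0a32
  rot[6] = a21badd2$d0a323
  rot[7] = 21badd2$d0a323a
  rot[8] = 1badd2$d0a323a2
  rot[9] = badd2$d0a323a21
  rot[10] = add2$d0a323a21b
  rot[11] = dd2$d0a323a21ba
  rot[12] = d2$d0a323a21bad
  rot[13] = 2$d0a323a21badd
  rot[14] = $d0a323a21badd2
Sorted (with $ < everything):
  sorted[0] = $d0a323a21badd2  (last char: '2')
  sorted[1] = 0a323a21badd2$d  (last char: 'd')
  sorted[2] = 1badd2$d0a323a2  (last char: '2')
  sorted[3] = 2$d0a323a21badd  (last char: 'd')
  sorted[4] = 21badd2$d0a323a  (last char: 'a')
  sorted[5] = 23a21badd2$d0a3  (last char: '3')
  sorted[6] = 323a21badd2$d0a  (last char: 'a')
  sorted[7] = 3a21badd2$d0a32  (last char: '2')
  sorted[8] = a21badd2$d0a323  (last char: '3')
  sorted[9] = a323a21badd2$d0  (last char: '0')
  sorted[10] = add2$d0a323a21b  (last char: 'b')
  sorted[11] = badd2$d0a323a21  (last char: '1')
  sorted[12] = d0a323a21badd2$  (last char: '$')
  sorted[13] = d2$d0a323a21bad  (last char: 'd')
  sorted[14] = dd2$d0a323a21ba  (last char: 'a')
Last column: 2d2da3a230b1$da
Original string S is at sorted index 12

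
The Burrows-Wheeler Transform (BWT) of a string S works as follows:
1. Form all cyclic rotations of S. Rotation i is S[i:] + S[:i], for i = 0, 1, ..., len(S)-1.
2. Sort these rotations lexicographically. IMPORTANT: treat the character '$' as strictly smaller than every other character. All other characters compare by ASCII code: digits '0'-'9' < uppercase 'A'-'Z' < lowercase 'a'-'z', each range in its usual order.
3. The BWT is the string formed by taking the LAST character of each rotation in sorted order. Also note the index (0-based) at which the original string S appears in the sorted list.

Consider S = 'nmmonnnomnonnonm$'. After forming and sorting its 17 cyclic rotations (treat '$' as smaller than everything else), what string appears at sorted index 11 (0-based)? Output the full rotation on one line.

Answer: nonm$nmmonnnomnon

Derivation:
All 17 rotations (rotation i = S[i:]+S[:i]):
  rot[0] = nmmonnnomnonnonm$
  rot[1] = mmonnnomnonnonm$n
  rot[2] = monnnomnonnonm$nm
  rot[3] = onnnomnonnonm$nmm
  rot[4] = nnnomnonnonm$nmmo
  rot[5] = nnomnonnonm$nmmon
  rot[6] = nomnonnonm$nmmonn
  rot[7] = omnonnonm$nmmonnn
  rot[8] = mnonnonm$nmmonnno
  rot[9] = nonnonm$nmmonnnom
  rot[10] = onnonm$nmmonnnomn
  rot[11] = nnonm$nmmonnnomno
  rot[12] = nonm$nmmonnnomnon
  rot[13] = onm$nmmonnnomnonn
  rot[14] = nm$nmmonnnomnonno
  rot[15] = m$nmmonnnomnonnon
  rot[16] = $nmmonnnomnonnonm
Sorted (with $ < everything):
  sorted[0] = $nmmonnnomnonnonm
  sorted[1] = m$nmmonnnomnonnon
  sorted[2] = mmonnnomnonnonm$n
  sorted[3] = mnonnonm$nmmonnno
  sorted[4] = monnnomnonnonm$nm
  sorted[5] = nm$nmmonnnomnonno
  sorted[6] = nmmonnnomnonnonm$
  sorted[7] = nnnomnonnonm$nmmo
  sorted[8] = nnomnonnonm$nmmon
  sorted[9] = nnonm$nmmonnnomno
  sorted[10] = nomnonnonm$nmmonn
  sorted[11] = nonm$nmmonnnomnon
  sorted[12] = nonnonm$nmmonnnom
  sorted[13] = omnonnonm$nmmonnn
  sorted[14] = onm$nmmonnnomnonn
  sorted[15] = onnnomnonnonm$nmm
  sorted[16] = onnonm$nmmonnnomn
sorted[11] = nonm$nmmonnnomnon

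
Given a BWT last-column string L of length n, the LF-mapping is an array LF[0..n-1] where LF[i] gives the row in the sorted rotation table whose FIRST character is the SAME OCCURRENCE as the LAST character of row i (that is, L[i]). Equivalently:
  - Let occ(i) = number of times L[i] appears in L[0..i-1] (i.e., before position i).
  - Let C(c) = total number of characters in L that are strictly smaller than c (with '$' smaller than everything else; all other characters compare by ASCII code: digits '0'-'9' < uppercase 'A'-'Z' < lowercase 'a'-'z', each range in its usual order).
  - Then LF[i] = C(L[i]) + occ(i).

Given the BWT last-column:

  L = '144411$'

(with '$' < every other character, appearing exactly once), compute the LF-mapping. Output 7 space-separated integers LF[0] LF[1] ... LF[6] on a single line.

Char counts: '$':1, '1':3, '4':3
C (first-col start): C('$')=0, C('1')=1, C('4')=4
L[0]='1': occ=0, LF[0]=C('1')+0=1+0=1
L[1]='4': occ=0, LF[1]=C('4')+0=4+0=4
L[2]='4': occ=1, LF[2]=C('4')+1=4+1=5
L[3]='4': occ=2, LF[3]=C('4')+2=4+2=6
L[4]='1': occ=1, LF[4]=C('1')+1=1+1=2
L[5]='1': occ=2, LF[5]=C('1')+2=1+2=3
L[6]='$': occ=0, LF[6]=C('$')+0=0+0=0

Answer: 1 4 5 6 2 3 0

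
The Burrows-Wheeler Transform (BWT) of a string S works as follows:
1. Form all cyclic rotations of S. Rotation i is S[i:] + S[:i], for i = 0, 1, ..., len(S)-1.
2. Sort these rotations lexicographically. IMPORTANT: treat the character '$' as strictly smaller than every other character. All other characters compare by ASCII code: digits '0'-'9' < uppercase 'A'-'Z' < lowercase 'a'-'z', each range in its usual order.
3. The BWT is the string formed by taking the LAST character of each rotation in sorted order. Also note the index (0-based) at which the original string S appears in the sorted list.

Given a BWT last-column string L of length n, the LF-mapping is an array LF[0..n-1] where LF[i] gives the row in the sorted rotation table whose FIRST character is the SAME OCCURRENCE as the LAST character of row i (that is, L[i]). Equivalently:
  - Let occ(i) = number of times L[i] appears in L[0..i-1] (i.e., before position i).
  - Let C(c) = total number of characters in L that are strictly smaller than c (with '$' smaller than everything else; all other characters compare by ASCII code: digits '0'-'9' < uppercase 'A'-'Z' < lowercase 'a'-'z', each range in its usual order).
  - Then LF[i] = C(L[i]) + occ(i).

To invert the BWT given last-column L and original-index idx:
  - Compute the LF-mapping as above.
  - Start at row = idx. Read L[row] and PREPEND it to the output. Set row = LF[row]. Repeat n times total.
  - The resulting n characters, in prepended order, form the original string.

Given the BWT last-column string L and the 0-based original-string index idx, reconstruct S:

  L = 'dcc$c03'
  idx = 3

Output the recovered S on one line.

Answer: c0cc3d$

Derivation:
LF mapping: 6 3 4 0 5 1 2
Walk LF starting at row 3, prepending L[row]:
  step 1: row=3, L[3]='$', prepend. Next row=LF[3]=0
  step 2: row=0, L[0]='d', prepend. Next row=LF[0]=6
  step 3: row=6, L[6]='3', prepend. Next row=LF[6]=2
  step 4: row=2, L[2]='c', prepend. Next row=LF[2]=4
  step 5: row=4, L[4]='c', prepend. Next row=LF[4]=5
  step 6: row=5, L[5]='0', prepend. Next row=LF[5]=1
  step 7: row=1, L[1]='c', prepend. Next row=LF[1]=3
Reversed output: c0cc3d$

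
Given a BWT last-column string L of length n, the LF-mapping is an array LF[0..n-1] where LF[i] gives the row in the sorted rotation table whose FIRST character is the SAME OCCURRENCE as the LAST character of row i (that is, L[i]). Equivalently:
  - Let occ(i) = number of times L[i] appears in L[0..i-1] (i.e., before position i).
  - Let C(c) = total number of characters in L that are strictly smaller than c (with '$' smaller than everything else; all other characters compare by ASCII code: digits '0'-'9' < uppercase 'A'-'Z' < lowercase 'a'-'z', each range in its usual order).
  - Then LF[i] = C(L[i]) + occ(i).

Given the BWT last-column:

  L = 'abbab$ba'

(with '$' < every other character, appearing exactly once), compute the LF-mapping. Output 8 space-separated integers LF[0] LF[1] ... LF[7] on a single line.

Char counts: '$':1, 'a':3, 'b':4
C (first-col start): C('$')=0, C('a')=1, C('b')=4
L[0]='a': occ=0, LF[0]=C('a')+0=1+0=1
L[1]='b': occ=0, LF[1]=C('b')+0=4+0=4
L[2]='b': occ=1, LF[2]=C('b')+1=4+1=5
L[3]='a': occ=1, LF[3]=C('a')+1=1+1=2
L[4]='b': occ=2, LF[4]=C('b')+2=4+2=6
L[5]='$': occ=0, LF[5]=C('$')+0=0+0=0
L[6]='b': occ=3, LF[6]=C('b')+3=4+3=7
L[7]='a': occ=2, LF[7]=C('a')+2=1+2=3

Answer: 1 4 5 2 6 0 7 3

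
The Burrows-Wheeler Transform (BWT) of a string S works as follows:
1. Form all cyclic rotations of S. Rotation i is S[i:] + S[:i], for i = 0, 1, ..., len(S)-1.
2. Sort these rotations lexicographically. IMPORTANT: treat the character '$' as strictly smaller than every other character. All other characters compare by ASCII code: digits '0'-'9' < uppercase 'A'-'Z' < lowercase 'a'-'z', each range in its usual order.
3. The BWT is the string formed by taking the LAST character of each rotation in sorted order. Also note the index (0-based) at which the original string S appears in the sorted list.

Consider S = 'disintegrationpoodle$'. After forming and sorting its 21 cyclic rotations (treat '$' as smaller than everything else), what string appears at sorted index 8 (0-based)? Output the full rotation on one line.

All 21 rotations (rotation i = S[i:]+S[:i]):
  rot[0] = disintegrationpoodle$
  rot[1] = isintegrationpoodle$d
  rot[2] = sintegrationpoodle$di
  rot[3] = integrationpoodle$dis
  rot[4] = ntegrationpoodle$disi
  rot[5] = tegrationpoodle$disin
  rot[6] = egrationpoodle$disint
  rot[7] = grationpoodle$disinte
  rot[8] = rationpoodle$disinteg
  rot[9] = ationpoodle$disintegr
  rot[10] = tionpoodle$disintegra
  rot[11] = ionpoodle$disintegrat
  rot[12] = onpoodle$disintegrati
  rot[13] = npoodle$disintegratio
  rot[14] = poodle$disintegration
  rot[15] = oodle$disintegrationp
  rot[16] = odle$disintegrationpo
  rot[17] = dle$disintegrationpoo
  rot[18] = le$disintegrationpood
  rot[19] = e$disintegrationpoodl
  rot[20] = $disintegrationpoodle
Sorted (with $ < everything):
  sorted[0] = $disintegrationpoodle
  sorted[1] = ationpoodle$disintegr
  sorted[2] = disintegrationpoodle$
  sorted[3] = dle$disintegrationpoo
  sorted[4] = e$disintegrationpoodl
  sorted[5] = egrationpoodle$disint
  sorted[6] = grationpoodle$disinte
  sorted[7] = integrationpoodle$dis
  sorted[8] = ionpoodle$disintegrat
  sorted[9] = isintegrationpoodle$d
  sorted[10] = le$disintegrationpood
  sorted[11] = npoodle$disintegratio
  sorted[12] = ntegrationpoodle$disi
  sorted[13] = odle$disintegrationpo
  sorted[14] = onpoodle$disintegrati
  sorted[15] = oodle$disintegrationp
  sorted[16] = poodle$disintegration
  sorted[17] = rationpoodle$disinteg
  sorted[18] = sintegrationpoodle$di
  sorted[19] = tegrationpoodle$disin
  sorted[20] = tionpoodle$disintegra
sorted[8] = ionpoodle$disintegrat

Answer: ionpoodle$disintegrat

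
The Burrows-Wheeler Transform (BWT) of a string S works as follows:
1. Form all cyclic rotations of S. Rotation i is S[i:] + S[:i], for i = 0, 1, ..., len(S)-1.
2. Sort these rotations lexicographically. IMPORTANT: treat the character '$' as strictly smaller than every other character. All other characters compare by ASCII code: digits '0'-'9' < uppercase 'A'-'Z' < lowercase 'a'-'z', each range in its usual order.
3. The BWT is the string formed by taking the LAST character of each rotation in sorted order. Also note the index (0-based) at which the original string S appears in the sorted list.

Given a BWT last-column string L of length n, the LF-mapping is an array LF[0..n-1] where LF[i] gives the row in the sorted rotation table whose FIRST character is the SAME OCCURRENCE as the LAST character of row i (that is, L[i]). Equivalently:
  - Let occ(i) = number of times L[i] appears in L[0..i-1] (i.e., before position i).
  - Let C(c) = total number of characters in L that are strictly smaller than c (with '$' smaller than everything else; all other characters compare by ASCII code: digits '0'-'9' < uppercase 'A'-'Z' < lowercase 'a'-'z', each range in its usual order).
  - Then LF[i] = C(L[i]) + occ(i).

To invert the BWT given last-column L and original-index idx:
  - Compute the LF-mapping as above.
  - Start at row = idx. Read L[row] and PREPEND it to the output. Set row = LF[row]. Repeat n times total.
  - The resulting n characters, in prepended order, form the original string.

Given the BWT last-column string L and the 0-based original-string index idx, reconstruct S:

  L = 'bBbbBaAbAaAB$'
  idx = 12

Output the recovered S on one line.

Answer: baBBABbAbAab$

Derivation:
LF mapping: 9 4 10 11 5 7 1 12 2 8 3 6 0
Walk LF starting at row 12, prepending L[row]:
  step 1: row=12, L[12]='$', prepend. Next row=LF[12]=0
  step 2: row=0, L[0]='b', prepend. Next row=LF[0]=9
  step 3: row=9, L[9]='a', prepend. Next row=LF[9]=8
  step 4: row=8, L[8]='A', prepend. Next row=LF[8]=2
  step 5: row=2, L[2]='b', prepend. Next row=LF[2]=10
  step 6: row=10, L[10]='A', prepend. Next row=LF[10]=3
  step 7: row=3, L[3]='b', prepend. Next row=LF[3]=11
  step 8: row=11, L[11]='B', prepend. Next row=LF[11]=6
  step 9: row=6, L[6]='A', prepend. Next row=LF[6]=1
  step 10: row=1, L[1]='B', prepend. Next row=LF[1]=4
  step 11: row=4, L[4]='B', prepend. Next row=LF[4]=5
  step 12: row=5, L[5]='a', prepend. Next row=LF[5]=7
  step 13: row=7, L[7]='b', prepend. Next row=LF[7]=12
Reversed output: baBBABbAbAab$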